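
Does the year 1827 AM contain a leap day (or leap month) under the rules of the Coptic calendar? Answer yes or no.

1827 mod 4 = 3; in the Coptic calendar a year is leap when year mod 4 = 3, so it is a leap year.

yes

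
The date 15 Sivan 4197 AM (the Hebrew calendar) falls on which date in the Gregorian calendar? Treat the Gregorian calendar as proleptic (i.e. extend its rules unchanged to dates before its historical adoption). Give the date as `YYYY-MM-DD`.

0437-06-05

Both dates share Julian Day Number 1880827; in the Gregorian calendar that is 5 June 437 CE.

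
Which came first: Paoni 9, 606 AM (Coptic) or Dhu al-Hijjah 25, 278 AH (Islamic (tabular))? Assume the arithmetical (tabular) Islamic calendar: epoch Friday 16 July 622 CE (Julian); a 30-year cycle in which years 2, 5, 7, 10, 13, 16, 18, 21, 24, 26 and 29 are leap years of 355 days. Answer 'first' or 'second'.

The two dates have Julian Day Numbers 2046284 and 2046949 respectively.
Since 2046284 < 2046949, the first date comes first.

first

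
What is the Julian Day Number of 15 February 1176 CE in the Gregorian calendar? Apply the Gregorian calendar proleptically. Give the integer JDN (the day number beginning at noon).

2150630

JDN 2400001 is 17 November 1858 CE (Gregorian), MJD 0; the target day is −249371 days from there, so JDN = 2150630.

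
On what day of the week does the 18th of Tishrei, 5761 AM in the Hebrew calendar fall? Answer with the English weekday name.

Tuesday

Equivalently 17 October 2000 Gregorian, JDN 2451835.
JDN 2451835 mod 7 = 1, and JDN 0 was a Monday, so this is a Tuesday.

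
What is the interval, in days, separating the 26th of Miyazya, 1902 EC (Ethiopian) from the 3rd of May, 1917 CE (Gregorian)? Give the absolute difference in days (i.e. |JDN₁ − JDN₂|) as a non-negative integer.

First date → JDN 2418796; second date → JDN 2421352.
The interval is |2418796 − 2421352| = 2556 days.

2556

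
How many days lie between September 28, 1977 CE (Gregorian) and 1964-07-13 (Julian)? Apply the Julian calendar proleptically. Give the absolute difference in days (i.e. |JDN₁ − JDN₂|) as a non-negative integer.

JDN of the first date = 2443415.
JDN of the second date = 2438603.
|2438603 − 2443415| = 4812.

4812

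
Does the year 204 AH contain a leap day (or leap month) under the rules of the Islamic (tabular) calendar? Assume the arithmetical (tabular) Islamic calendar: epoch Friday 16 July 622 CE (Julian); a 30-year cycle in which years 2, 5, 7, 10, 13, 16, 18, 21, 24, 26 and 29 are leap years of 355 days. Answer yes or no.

Year 204 AH is year 24 of its 30-year cycle; leap positions are 2, 5, 7, 10, 13, 16, 18, 21, 24, 26, 29, so it is a leap year (355 days).

yes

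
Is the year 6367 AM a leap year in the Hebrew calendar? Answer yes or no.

no

Hebrew year 6367 is year 2 of its 19-year Metonic cycle; leap years are at positions 3, 6, 8, 11, 14, 17, 19, so it is a common year (12 months).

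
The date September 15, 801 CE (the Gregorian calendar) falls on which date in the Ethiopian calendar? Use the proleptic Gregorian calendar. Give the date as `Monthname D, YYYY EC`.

Meskerem 14, 794 EC

Julian Day Number of the source date = 2013877.
Converting JDN 2013877 to the Ethiopian calendar gives 14 Meskerem 794 EC.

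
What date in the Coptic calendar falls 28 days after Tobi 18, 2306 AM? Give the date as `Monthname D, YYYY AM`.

Meshir 16, 2306 AM

The starting date is JDN 2667068; 2667068 + 28 = 2667096.
JDN 2667096 corresponds to Meshir 16, 2306 AM.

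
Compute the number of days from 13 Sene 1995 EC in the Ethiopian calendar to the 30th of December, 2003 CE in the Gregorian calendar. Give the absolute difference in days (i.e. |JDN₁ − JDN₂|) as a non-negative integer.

193

JDN of the first date = 2452811.
JDN of the second date = 2453004.
|2453004 − 2452811| = 193.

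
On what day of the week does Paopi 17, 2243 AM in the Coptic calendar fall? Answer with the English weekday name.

This is JDN 2643966 (31 October 2526 Gregorian).
2643966 ≡ 3 (mod 7); counting from Monday = 0 gives Thursday.

Thursday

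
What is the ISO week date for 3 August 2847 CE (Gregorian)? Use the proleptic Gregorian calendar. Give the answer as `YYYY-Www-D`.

The weekday is Saturday (ISO weekday 6).
That Saturday belongs to ISO week 31 of ISO year 2847.

2847-W31-6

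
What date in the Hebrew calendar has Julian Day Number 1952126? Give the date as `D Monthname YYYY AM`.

The proleptic Gregorian equivalent of JDN 1952126 is 21 August 632.
In the Hebrew calendar that day is 26 Av 4392 AM.

26 Av 4392 AM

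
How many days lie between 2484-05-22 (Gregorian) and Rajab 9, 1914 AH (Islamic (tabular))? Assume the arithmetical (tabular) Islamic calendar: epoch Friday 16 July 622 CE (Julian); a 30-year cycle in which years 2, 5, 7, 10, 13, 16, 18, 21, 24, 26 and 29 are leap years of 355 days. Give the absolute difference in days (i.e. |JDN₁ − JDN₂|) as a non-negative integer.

JDN of the first date = 2628465.
JDN of the second date = 2626528.
|2626528 − 2628465| = 1937.

1937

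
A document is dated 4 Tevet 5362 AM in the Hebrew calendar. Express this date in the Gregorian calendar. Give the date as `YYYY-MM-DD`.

Both dates share Julian Day Number 2306175; in the Gregorian calendar that is 28 December 1601 CE.

1601-12-28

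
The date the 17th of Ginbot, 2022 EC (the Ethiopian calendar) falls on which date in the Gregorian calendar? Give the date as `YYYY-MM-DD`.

Julian Day Number of the source date = 2462647.
Converting JDN 2462647 to the Gregorian calendar gives 25 May 2030 CE.

2030-05-25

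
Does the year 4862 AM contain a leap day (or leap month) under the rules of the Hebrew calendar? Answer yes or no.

Hebrew year 4862 is year 17 of its 19-year Metonic cycle; leap years are at positions 3, 6, 8, 11, 14, 17, 19, so it is a leap year (13 months).

yes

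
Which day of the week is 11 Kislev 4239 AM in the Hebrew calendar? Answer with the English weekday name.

This is JDN 1895973 (23 November 478 Gregorian).
JDN 1895973 mod 7 = 2, and JDN 0 was a Monday, so this is a Wednesday.

Wednesday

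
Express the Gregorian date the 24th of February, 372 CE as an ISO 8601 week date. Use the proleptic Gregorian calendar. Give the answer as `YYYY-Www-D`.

The weekday is Thursday (ISO weekday 4).
That Thursday belongs to ISO week 8 of ISO year 372.

0372-W08-4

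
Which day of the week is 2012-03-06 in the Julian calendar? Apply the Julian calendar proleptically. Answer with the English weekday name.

Monday

This is JDN 2456006 (19 March 2012 Gregorian).
Since JDN mod 7 = 0 (0 = Monday), the day is Monday.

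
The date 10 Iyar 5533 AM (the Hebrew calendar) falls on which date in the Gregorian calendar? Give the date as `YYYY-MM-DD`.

1773-05-03

Both dates share Julian Day Number 2368758; in the Gregorian calendar that is 3 May 1773 CE.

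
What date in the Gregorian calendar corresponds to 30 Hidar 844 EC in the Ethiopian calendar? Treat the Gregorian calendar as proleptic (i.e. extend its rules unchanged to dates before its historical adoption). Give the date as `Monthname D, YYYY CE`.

December 1, 851 CE

Both dates share Julian Day Number 2032216; in the Gregorian calendar that is 1 December 851 CE.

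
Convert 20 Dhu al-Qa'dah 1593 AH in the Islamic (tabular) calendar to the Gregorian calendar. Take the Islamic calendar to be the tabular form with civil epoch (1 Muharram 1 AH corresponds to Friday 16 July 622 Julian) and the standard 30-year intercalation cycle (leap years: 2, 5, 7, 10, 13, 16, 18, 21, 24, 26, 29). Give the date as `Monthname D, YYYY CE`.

January 1, 2168 CE

Both dates share Julian Day Number 2512906; in the Gregorian calendar that is 1 January 2168 CE.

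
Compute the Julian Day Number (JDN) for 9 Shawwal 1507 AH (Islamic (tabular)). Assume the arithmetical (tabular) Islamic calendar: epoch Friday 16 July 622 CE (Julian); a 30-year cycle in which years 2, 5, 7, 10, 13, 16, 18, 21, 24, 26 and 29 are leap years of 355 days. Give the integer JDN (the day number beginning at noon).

In the Gregorian calendar the same day is 13 June 2084.
JDN 2451545 is 1 January 2000 CE (Gregorian); the target day is +30845 days from there, so JDN = 2482390.

2482390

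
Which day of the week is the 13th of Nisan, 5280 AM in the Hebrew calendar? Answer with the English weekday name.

Sunday

This is JDN 2276329 (11 April 1520 Gregorian).
2276329 ≡ 6 (mod 7); counting from Monday = 0 gives Sunday.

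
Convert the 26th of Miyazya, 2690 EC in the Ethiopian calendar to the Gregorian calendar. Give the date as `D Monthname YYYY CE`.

9 May 2698 CE

Julian Day Number of the source date = 2706613.
Converting JDN 2706613 to the Gregorian calendar gives 9 May 2698 CE.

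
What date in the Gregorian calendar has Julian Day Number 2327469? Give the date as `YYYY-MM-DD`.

1660-04-16

Counting from JDN 2299161 = 15 Oct 1582 gives an offset of 28308 days.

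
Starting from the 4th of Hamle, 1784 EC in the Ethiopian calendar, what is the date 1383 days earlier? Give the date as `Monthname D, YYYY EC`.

The starting date is JDN 2375765; 2375765 − 1383 = 2374382.
JDN 2374382 corresponds to Meskerem 17, 1781 EC.

Meskerem 17, 1781 EC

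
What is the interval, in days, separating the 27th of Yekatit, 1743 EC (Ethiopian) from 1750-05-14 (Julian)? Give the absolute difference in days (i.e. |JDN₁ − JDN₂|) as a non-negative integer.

JDN of the first date = 2360662.
JDN of the second date = 2360379.
|2360379 − 2360662| = 283.

283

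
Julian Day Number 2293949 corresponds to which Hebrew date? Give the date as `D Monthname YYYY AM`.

JDN 2293949 is 8 July 1568 in the proleptic Gregorian calendar.
In the Hebrew calendar that day is 2 Tammuz 5328 AM.

2 Tammuz 5328 AM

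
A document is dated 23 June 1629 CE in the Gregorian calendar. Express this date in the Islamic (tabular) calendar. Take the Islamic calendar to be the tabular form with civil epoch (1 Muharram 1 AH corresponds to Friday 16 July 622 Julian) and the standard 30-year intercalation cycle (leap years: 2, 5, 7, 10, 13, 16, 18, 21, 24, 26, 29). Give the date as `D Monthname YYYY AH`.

Julian Day Number of the source date = 2316214.
Converting JDN 2316214 to the tabular Islamic calendar gives 2 Dhu al-Qa'dah 1038 AH.

2 Dhu al-Qa'dah 1038 AH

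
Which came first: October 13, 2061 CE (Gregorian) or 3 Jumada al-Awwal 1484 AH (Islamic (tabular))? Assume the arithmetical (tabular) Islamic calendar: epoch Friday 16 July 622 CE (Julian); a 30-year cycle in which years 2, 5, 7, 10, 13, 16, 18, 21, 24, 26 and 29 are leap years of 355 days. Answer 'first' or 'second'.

First date → JDN 2474111; second date → JDN 2474086.
JDN 2474086 < JDN 2474111, so the second date is earlier.

second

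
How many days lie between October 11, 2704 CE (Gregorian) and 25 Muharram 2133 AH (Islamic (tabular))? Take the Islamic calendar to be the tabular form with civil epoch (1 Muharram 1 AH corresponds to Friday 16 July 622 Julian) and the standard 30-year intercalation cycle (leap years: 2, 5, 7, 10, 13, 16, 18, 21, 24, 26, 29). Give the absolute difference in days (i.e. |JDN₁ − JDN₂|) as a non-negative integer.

4985

JDN of the first date = 2708959.
JDN of the second date = 2703974.
|2703974 − 2708959| = 4985.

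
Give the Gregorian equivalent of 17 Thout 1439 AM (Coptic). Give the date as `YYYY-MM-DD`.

Both dates share Julian Day Number 2350275; in the Gregorian calendar that is 25 September 1722 CE.

1722-09-25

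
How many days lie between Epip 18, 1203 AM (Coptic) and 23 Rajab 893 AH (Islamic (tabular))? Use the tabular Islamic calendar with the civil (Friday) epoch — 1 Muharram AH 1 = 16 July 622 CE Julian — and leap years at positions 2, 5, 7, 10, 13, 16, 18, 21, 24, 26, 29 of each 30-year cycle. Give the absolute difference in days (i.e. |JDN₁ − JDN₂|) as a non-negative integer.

JDN of the first date = 2264377.
JDN of the second date = 2264734.
|2264734 − 2264377| = 357.

357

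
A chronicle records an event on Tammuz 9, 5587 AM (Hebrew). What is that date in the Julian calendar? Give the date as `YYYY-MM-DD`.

The source date corresponds to 4 July 1827 in the Gregorian calendar (JDN 2388542).
That day falls on 22 June 1827 CE in the Julian calendar.

1827-06-22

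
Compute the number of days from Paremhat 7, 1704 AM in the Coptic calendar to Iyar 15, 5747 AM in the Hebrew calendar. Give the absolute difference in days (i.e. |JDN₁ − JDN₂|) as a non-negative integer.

307

JDN of the first date = 2447237.
JDN of the second date = 2446930.
|2446930 − 2447237| = 307.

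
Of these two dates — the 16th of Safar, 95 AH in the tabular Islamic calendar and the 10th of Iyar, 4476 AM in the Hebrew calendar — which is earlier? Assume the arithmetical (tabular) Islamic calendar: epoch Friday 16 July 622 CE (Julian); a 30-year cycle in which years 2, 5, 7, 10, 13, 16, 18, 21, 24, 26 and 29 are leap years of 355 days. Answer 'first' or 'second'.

first

Converting both to JDN: 1981795 vs 1982703; the smaller is the first.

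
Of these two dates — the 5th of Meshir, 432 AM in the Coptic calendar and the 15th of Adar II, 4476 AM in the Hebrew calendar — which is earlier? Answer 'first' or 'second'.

First date → JDN 1982607; second date → JDN 1982649.
JDN 1982607 < JDN 1982649, so the first date is earlier.

first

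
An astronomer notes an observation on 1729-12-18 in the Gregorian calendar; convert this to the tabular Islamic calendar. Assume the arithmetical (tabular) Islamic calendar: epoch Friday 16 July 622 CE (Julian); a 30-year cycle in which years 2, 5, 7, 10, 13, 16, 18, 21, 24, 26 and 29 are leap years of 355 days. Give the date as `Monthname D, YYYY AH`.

Both dates share Julian Day Number 2352916; in the tabular Islamic calendar that is 27 Jumada al-Awwal 1142 AH.

Jumada al-Awwal 27, 1142 AH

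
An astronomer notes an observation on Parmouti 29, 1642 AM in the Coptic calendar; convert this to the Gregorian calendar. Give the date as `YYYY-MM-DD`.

1926-05-07

Julian Day Number of the source date = 2424643.
Converting JDN 2424643 to the Gregorian calendar gives 7 May 1926 CE.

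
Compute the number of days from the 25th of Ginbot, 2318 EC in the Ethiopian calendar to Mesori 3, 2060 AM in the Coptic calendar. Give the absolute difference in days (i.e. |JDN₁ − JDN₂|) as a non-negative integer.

6643

First date → JDN 2570769; second date → JDN 2577412.
The interval is |2570769 − 2577412| = 6643 days.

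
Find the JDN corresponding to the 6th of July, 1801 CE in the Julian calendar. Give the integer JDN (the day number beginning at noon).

2379060

Equivalently 18 July 1801 (Gregorian).
JDN 2451545 is 1 January 2000 CE (Gregorian); the target day is −72485 days from there, so JDN = 2379060.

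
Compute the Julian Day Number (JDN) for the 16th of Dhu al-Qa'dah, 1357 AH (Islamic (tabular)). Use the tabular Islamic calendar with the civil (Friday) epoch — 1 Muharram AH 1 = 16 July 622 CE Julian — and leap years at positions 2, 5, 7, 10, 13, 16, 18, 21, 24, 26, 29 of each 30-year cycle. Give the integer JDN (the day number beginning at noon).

2429271

Equivalently 7 January 1939 (Gregorian).
JDN 2299161 is 15 October 1582 CE (Gregorian); the target day is +130110 days from there, so JDN = 2429271.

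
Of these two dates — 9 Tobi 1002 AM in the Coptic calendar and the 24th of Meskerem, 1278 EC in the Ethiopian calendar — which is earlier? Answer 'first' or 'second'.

second

Converting both to JDN: 2190773 vs 2190668; the smaller is the second.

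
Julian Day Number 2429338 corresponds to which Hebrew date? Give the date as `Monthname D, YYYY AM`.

Adar 24, 5699 AM

JDN 2429338 is 15 March 1939 in the Gregorian calendar.
In the Hebrew calendar that day is Adar 24, 5699 AM.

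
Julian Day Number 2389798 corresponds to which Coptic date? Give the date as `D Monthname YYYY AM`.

3 Koiak 1547 AM

JDN 2389798 is 11 December 1830 in the Gregorian calendar.
In the Coptic calendar that day is 3 Koiak 1547 AM.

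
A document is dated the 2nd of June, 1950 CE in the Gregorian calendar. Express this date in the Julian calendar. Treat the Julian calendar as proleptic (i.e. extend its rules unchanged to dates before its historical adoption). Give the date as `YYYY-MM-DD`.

At this point the Julian calendar is 13 days behind the Gregorian.
2 June 1950 Gregorian − 13 days → 20 May 1950 Julian.

1950-05-20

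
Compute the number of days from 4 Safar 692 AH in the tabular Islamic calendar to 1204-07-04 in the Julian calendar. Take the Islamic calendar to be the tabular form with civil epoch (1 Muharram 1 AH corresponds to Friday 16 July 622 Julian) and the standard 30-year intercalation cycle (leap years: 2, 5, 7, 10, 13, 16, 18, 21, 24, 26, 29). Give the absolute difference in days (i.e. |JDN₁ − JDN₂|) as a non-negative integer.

First date → JDN 2193340; second date → JDN 2161004.
The interval is |2193340 − 2161004| = 32336 days.

32336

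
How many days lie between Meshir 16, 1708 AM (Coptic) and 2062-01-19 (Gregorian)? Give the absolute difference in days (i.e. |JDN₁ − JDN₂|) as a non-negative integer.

25532

First date → JDN 2448677; second date → JDN 2474209.
The interval is |2448677 − 2474209| = 25532 days.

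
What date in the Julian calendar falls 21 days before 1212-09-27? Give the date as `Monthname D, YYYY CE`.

Counting 21 days back from JDN 2164011 reaches JDN 2163990, which is September 6, 1212 CE.

September 6, 1212 CE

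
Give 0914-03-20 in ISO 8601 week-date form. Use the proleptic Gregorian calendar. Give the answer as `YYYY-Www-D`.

The weekday is Tuesday (ISO weekday 2).
That Tuesday belongs to ISO week 12 of ISO year 914.

0914-W12-2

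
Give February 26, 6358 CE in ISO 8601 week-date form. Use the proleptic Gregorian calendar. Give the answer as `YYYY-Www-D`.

The weekday is Wednesday (ISO weekday 3).
That Wednesday belongs to ISO week 9 of ISO year 6358.

6358-W09-3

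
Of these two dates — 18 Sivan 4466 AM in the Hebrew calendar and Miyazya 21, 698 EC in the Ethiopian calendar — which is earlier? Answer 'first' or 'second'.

second

First date → JDN 1979079; second date → JDN 1979030.
JDN 1979030 < JDN 1979079, so the second date is earlier.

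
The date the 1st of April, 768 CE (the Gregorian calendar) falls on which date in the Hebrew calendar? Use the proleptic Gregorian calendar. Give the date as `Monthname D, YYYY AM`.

Julian Day Number of the source date = 2001657.
Converting JDN 2001657 to the Hebrew calendar gives 5 Nisan 4528 AM.

Nisan 5, 4528 AM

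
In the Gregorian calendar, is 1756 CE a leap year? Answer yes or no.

yes

1756 is divisible by 4 and not by 100, so it is a leap year.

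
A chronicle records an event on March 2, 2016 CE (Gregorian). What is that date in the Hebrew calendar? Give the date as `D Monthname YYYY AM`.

Both dates share Julian Day Number 2457450; in the Hebrew calendar that is 22 Adar I 5776 AM.

22 Adar I 5776 AM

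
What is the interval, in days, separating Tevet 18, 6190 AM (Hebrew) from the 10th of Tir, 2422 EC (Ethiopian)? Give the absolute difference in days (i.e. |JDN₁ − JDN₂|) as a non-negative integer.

First date → JDN 2608613; second date → JDN 2608620.
The interval is |2608613 − 2608620| = 7 days.

7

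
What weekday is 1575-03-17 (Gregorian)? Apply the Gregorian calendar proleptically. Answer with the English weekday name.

Monday

2296392 ≡ 0 (mod 7); counting from Monday = 0 gives Monday.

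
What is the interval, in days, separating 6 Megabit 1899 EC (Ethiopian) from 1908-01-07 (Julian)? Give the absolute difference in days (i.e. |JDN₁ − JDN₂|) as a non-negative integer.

311

JDN of the first date = 2417650.
JDN of the second date = 2417961.
|2417961 − 2417650| = 311.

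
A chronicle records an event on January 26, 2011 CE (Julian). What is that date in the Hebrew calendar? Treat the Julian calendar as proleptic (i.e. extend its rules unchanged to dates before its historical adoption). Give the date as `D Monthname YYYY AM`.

4 Adar I 5771 AM

The source date corresponds to 8 February 2011 in the Gregorian calendar (JDN 2455601).
That day falls on 4 Adar I 5771 AM in the Hebrew calendar.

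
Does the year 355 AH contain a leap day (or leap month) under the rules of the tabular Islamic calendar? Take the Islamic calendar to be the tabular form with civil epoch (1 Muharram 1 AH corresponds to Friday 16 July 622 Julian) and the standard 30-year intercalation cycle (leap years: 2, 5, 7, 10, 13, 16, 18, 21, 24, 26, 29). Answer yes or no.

Year 355 AH is year 25 of its 30-year cycle; leap positions are 2, 5, 7, 10, 13, 16, 18, 21, 24, 26, 29, so it is a common year (354 days).

no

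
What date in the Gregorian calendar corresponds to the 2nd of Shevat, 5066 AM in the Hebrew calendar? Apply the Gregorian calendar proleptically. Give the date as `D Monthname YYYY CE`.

Both dates share Julian Day Number 2198092; in the Gregorian calendar that is 26 January 1306 CE.

26 January 1306 CE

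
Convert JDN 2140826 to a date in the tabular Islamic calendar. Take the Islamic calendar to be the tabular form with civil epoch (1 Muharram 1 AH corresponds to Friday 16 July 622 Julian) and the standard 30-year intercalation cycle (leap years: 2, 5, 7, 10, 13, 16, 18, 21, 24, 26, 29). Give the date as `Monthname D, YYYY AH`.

Dhu al-Qa'dah 25, 543 AH

JDN 2140826 is 13 April 1149 in the proleptic Gregorian calendar.
In the tabular Islamic calendar that day is Dhu al-Qa'dah 25, 543 AH.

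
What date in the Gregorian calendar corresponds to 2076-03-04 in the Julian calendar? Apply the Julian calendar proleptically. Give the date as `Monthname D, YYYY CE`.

March 17, 2076 CE

For dates in this range the Gregorian date is 13 days ahead of the Julian.
4 March 2076 Julian + 13 days → 17 March 2076 Gregorian.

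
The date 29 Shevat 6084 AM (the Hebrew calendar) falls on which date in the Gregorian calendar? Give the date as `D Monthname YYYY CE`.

Both dates share Julian Day Number 2569938; in the Gregorian calendar that is 25 February 2324 CE.

25 February 2324 CE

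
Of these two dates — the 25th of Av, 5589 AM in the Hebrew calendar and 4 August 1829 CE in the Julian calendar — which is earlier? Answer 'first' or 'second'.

First date → JDN 2389324; second date → JDN 2389316.
JDN 2389316 < JDN 2389324, so the second date is earlier.

second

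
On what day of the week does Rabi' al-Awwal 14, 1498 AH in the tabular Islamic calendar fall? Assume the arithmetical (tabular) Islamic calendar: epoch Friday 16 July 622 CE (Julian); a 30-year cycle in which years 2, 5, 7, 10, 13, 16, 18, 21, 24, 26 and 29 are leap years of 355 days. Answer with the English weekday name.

This is JDN 2478999 (2 March 2075 Gregorian).
2478999 ≡ 5 (mod 7); counting from Monday = 0 gives Saturday.

Saturday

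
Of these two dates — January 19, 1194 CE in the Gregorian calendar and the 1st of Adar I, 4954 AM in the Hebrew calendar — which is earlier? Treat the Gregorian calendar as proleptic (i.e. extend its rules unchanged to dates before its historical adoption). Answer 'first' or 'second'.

Converting both to JDN: 2157178 vs 2157190; the smaller is the first.

first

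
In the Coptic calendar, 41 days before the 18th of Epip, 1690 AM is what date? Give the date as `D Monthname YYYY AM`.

The starting date is JDN 2442254; 2442254 − 41 = 2442213.
JDN 2442213 corresponds to 7 Paoni 1690 AM.

7 Paoni 1690 AM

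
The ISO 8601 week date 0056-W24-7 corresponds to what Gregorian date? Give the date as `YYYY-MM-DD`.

0056-06-18

ISO week 1 of 56 is the week containing the first Thursday of 56.
Week 24, day 7 (Sunday) lands on 0056-06-18.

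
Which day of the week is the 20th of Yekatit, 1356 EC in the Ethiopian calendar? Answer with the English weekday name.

Thursday

This is JDN 2219304 (23 February 1364 Gregorian).
Since JDN mod 7 = 3 (0 = Monday), the day is Thursday.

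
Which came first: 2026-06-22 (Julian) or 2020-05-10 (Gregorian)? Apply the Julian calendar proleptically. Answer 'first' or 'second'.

Converting both to JDN: 2461227 vs 2458980; the smaller is the second.

second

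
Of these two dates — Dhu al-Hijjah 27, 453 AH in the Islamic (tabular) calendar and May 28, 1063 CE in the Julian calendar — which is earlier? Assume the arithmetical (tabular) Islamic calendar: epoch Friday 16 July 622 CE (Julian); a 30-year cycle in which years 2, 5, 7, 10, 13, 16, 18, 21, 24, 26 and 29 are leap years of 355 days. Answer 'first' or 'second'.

first

First date → JDN 2108965; second date → JDN 2109466.
JDN 2108965 < JDN 2109466, so the first date is earlier.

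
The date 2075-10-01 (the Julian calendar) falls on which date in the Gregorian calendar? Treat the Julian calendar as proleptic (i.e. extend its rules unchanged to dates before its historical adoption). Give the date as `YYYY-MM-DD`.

2075-10-14

The Julian–Gregorian offset here is 13 days (Julian trailing).
1 October 2075 Julian + 13 days → 14 October 2075 Gregorian.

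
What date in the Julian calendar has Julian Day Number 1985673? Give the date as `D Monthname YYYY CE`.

23 June 724 CE

JDN 1985673 is 27 June 724 in the proleptic Gregorian calendar.
In the Julian calendar that day is 23 June 724 CE.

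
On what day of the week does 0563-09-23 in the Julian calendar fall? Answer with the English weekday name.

Sunday

This is JDN 1926959 (25 September 563 Gregorian).
Since JDN mod 7 = 6 (0 = Monday), the day is Sunday.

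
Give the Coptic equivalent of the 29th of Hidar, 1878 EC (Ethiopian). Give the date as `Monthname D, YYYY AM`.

Hathor 29, 1602 AM

Julian Day Number of the source date = 2409883.
Converting JDN 2409883 to the Coptic calendar gives 29 Hathor 1602 AM.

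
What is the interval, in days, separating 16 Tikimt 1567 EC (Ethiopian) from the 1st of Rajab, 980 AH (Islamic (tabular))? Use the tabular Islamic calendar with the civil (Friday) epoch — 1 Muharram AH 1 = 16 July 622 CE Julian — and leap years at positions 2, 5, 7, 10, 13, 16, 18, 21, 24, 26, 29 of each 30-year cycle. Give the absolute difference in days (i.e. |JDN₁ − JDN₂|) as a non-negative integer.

705

First date → JDN 2296247; second date → JDN 2295542.
The interval is |2296247 − 2295542| = 705 days.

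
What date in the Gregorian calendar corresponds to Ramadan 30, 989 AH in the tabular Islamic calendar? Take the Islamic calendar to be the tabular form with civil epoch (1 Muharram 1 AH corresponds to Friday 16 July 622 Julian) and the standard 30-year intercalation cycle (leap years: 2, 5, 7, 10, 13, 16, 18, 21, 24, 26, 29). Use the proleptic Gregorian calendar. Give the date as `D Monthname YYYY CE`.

Julian Day Number of the source date = 2298819.
Converting JDN 2298819 to the Gregorian calendar gives 7 November 1581 CE.

7 November 1581 CE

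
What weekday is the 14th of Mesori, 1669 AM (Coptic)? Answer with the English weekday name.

This is JDN 2434610 (20 August 1953 Gregorian).
JDN 2434610 mod 7 = 3, and JDN 0 was a Monday, so this is a Thursday.

Thursday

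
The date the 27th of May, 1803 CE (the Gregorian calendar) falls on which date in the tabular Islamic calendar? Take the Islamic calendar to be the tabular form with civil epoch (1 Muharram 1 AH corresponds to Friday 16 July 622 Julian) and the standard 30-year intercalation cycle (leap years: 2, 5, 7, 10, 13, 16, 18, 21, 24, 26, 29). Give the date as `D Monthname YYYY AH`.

5 Safar 1218 AH

Julian Day Number of the source date = 2379738.
Converting JDN 2379738 to the tabular Islamic calendar gives 5 Safar 1218 AH.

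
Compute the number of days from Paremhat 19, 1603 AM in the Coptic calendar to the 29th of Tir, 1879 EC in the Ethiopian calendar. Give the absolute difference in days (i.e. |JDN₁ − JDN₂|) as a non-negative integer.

50

JDN of the first date = 2410358.
JDN of the second date = 2410308.
|2410308 − 2410358| = 50.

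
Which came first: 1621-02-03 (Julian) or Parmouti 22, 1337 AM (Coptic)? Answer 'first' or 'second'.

first

First date → JDN 2313162; second date → JDN 2313235.
JDN 2313162 < JDN 2313235, so the first date is earlier.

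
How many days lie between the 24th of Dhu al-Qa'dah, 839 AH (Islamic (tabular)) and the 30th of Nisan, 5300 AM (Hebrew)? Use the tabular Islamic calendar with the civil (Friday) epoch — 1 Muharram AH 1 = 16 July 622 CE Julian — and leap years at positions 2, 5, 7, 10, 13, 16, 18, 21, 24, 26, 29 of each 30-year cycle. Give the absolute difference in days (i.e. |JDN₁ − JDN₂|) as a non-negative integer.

37923

First date → JDN 2245717; second date → JDN 2283640.
The interval is |2245717 − 2283640| = 37923 days.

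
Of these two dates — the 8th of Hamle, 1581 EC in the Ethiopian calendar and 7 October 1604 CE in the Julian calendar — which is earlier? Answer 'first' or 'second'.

first

Converting both to JDN: 2301623 vs 2307199; the smaller is the first.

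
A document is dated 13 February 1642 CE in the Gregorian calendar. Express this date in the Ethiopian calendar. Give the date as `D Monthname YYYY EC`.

Both dates share Julian Day Number 2320832; in the Ethiopian calendar that is 9 Yekatit 1634 EC.

9 Yekatit 1634 EC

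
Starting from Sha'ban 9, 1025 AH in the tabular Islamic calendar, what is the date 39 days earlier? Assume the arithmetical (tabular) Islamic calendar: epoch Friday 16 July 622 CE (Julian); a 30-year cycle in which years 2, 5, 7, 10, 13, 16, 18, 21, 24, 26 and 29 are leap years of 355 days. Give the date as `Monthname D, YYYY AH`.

Jumada al-Thani 29, 1025 AH

The starting date is JDN 2311526; 2311526 − 39 = 2311487.
JDN 2311487 corresponds to Jumada al-Thani 29, 1025 AH.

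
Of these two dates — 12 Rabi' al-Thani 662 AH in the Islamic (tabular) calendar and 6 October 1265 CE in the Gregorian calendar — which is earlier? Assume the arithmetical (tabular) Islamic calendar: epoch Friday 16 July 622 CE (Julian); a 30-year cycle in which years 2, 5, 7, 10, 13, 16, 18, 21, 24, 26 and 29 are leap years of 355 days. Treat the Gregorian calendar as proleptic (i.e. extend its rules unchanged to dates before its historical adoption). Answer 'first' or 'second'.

First date → JDN 2182776; second date → JDN 2183371.
JDN 2182776 < JDN 2183371, so the first date is earlier.

first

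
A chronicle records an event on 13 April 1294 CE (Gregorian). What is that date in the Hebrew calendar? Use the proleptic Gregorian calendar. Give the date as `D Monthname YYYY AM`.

8 Nisan 5054 AM

Both dates share Julian Day Number 2193787; in the Hebrew calendar that is 8 Nisan 5054 AM.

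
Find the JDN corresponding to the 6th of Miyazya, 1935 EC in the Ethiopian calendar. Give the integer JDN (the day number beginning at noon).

Equivalently 14 April 1943 (Gregorian).
JDN 2451545 is 1 January 2000 CE (Gregorian); the target day is −20716 days from there, so JDN = 2430829.

2430829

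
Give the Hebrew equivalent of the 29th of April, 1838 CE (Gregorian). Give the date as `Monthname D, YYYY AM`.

Julian Day Number of the source date = 2392494.
Converting JDN 2392494 to the Hebrew calendar gives 4 Iyar 5598 AM.

Iyar 4, 5598 AM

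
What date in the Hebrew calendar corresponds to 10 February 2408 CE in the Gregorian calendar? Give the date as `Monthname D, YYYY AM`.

Both dates share Julian Day Number 2600604; in the Hebrew calendar that is 12 Shevat 6168 AM.

Shevat 12, 6168 AM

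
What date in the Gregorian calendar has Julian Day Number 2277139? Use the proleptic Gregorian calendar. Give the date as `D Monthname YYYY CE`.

Counting from JDN 2299161 = 15 Oct 1582 gives an offset of -22022 days.

30 June 1522 CE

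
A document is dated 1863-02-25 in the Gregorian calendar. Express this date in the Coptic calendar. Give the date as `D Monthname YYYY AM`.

Julian Day Number of the source date = 2401562.
Converting JDN 2401562 to the Coptic calendar gives 19 Meshir 1579 AM.

19 Meshir 1579 AM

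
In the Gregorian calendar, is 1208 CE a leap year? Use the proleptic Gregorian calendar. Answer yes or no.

yes

1208 is divisible by 4 and not by 100, so it is a leap year.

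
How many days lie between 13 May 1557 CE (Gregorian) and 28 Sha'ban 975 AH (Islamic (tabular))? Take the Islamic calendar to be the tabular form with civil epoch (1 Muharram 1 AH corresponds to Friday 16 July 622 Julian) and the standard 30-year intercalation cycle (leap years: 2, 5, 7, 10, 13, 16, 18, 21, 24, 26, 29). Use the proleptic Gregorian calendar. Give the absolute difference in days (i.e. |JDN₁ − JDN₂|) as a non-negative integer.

First date → JDN 2289875; second date → JDN 2293827.
The interval is |2289875 − 2293827| = 3952 days.

3952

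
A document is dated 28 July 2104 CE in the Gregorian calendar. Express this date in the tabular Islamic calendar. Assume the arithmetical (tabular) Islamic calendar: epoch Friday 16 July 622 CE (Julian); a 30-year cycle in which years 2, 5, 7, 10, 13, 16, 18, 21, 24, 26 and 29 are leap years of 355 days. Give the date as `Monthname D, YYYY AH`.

Rajab 5, 1528 AH

Julian Day Number of the source date = 2489739.
Converting JDN 2489739 to the tabular Islamic calendar gives 5 Rajab 1528 AH.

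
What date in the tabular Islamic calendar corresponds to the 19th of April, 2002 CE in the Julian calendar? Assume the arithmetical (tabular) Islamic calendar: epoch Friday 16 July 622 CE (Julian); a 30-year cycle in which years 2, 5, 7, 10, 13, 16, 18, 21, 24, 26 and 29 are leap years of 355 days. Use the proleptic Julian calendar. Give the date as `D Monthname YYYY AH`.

Both dates share Julian Day Number 2452397; in the tabular Islamic calendar that is 19 Safar 1423 AH.

19 Safar 1423 AH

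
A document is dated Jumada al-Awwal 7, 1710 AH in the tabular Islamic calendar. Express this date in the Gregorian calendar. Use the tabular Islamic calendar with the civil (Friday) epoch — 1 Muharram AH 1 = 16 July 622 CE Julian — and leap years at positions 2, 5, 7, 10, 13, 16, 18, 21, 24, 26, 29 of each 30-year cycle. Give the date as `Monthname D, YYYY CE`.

December 30, 2280 CE

Both dates share Julian Day Number 2554177; in the Gregorian calendar that is 30 December 2280 CE.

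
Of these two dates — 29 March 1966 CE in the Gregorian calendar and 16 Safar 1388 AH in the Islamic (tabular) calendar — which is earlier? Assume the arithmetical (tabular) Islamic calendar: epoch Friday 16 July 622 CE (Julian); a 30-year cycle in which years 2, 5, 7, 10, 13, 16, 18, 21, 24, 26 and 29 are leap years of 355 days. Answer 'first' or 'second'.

first

The two dates have Julian Day Numbers 2439214 and 2439992 respectively.
Since 2439214 < 2439992, the first date comes first.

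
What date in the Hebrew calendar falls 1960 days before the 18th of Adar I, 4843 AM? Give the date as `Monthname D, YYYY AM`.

JDN of the 18th of Adar I, 4843 AM = 2116663.
2116663 − 1960 = 2114703.
JDN 2114703 in the Hebrew calendar is Tishrei 8, 4838 AM.

Tishrei 8, 4838 AM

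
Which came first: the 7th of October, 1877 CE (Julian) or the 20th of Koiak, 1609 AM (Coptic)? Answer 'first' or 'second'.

The two dates have Julian Day Numbers 2406912 and 2412461 respectively.
Since 2406912 < 2412461, the first date comes first.

first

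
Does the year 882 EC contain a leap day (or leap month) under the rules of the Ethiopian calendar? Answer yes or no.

no

882 mod 4 = 2; in the Ethiopian calendar a year is leap when year mod 4 = 3, so it is a common year.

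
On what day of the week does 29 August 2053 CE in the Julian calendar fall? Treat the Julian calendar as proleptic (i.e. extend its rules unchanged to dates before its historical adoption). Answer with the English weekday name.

Thursday

This is JDN 2471157 (11 September 2053 Gregorian).
Since JDN mod 7 = 3 (0 = Monday), the day is Thursday.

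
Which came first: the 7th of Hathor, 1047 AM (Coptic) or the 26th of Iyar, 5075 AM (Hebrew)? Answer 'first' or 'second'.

second

Converting both to JDN: 2207147 vs 2201483; the smaller is the second.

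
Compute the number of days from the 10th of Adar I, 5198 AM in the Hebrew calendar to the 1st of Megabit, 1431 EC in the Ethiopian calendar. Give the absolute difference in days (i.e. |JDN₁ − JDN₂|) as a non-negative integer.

First date → JDN 2246323; second date → JDN 2246708.
The interval is |2246323 − 2246708| = 385 days.

385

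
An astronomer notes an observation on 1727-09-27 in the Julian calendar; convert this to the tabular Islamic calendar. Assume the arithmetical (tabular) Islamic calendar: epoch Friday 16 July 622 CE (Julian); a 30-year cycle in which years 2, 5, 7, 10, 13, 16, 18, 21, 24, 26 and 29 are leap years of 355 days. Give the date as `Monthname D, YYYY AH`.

Safar 21, 1140 AH

Julian Day Number of the source date = 2352114.
Converting JDN 2352114 to the tabular Islamic calendar gives 21 Safar 1140 AH.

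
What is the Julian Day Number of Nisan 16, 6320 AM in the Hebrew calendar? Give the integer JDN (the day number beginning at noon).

In the Gregorian calendar the same day is 13 April 2560.
JDN 2400001 is 17 November 1858 CE (Gregorian), MJD 0; the target day is +256183 days from there, so JDN = 2656184.

2656184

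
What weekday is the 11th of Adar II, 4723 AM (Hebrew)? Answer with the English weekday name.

In the proleptic Gregorian calendar this is 14 March 963 (JDN 2072861).
2072861 ≡ 0 (mod 7); counting from Monday = 0 gives Monday.

Monday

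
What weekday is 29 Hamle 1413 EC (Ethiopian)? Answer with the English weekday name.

Wednesday

This is JDN 2240282 (1 August 1421 Gregorian).
2240282 ≡ 2 (mod 7); counting from Monday = 0 gives Wednesday.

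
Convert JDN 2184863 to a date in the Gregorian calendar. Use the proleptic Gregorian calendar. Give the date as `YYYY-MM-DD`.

Counting from JDN 2299161 = 15 Oct 1582 gives an offset of -114298 days.

1269-11-06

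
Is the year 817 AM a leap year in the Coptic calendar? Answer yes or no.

no

817 mod 4 = 1; in the Coptic calendar a year is leap when year mod 4 = 3, so it is a common year.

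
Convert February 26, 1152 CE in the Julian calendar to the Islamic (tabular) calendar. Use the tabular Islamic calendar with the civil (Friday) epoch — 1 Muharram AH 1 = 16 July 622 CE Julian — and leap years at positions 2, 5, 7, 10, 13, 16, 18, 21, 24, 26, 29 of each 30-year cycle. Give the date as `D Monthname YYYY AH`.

Julian Day Number of the source date = 2141882.
Converting JDN 2141882 to the tabular Islamic calendar gives 18 Dhu al-Qa'dah 546 AH.

18 Dhu al-Qa'dah 546 AH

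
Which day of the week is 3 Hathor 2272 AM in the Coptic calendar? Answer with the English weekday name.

This is JDN 2654575 (17 November 2555 Gregorian).
JDN 2654575 mod 7 = 0, and JDN 0 was a Monday, so this is a Monday.

Monday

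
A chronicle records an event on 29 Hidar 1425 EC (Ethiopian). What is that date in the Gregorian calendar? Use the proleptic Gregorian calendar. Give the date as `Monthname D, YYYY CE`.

December 4, 1432 CE

Julian Day Number of the source date = 2244425.
Converting JDN 2244425 to the Gregorian calendar gives 4 December 1432 CE.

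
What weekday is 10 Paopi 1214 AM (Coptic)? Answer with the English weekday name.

This is JDN 2268117 (16 October 1497 Gregorian).
Since JDN mod 7 = 5 (0 = Monday), the day is Saturday.

Saturday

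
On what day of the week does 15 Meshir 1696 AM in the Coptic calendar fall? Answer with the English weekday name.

This is JDN 2444293 (23 February 1980 Gregorian).
JDN 2444293 mod 7 = 5, and JDN 0 was a Monday, so this is a Saturday.

Saturday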